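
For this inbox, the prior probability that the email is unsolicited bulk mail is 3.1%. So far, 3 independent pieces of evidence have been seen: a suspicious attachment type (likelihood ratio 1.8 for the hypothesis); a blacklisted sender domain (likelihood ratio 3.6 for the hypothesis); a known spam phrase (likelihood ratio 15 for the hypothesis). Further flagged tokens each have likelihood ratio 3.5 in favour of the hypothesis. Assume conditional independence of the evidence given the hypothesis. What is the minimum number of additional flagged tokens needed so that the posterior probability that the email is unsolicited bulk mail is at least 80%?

1

Prior odds = 0.031/0.969 = 31/969.
Combined Bayes factor of the evidence already in hand = 1.8 × 3.6 × 15 = 97.2.
Odds after that evidence = (31/969) × 97.2 = 5022/1615.
Target odds = 0.8/0.2 = 4.
Need 3.5ⁿ ≥ 4 ÷ (5022/1615) = 3230/2511.
3.5¹ = 3.5, which meets the required 3230/2511; so n = 1.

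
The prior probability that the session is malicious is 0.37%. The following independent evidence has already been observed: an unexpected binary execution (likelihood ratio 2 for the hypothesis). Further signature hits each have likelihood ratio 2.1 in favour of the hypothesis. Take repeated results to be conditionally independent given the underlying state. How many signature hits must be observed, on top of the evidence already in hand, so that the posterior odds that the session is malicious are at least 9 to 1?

Prior odds = 0.0037/0.9963 = 37/9963.
Bayes factor of the evidence already in hand = 2.
Odds after that evidence = (37/9963) × 2 = 74/9963.
Target odds = 9.
Need 2.1ⁿ ≥ 9 ÷ (74/9963) = 89667/74.
2.1⁹ ≈794.28 falls short of 89667/74 but 2.1¹⁰ ≈1667.99 reaches it, so n = 10.

10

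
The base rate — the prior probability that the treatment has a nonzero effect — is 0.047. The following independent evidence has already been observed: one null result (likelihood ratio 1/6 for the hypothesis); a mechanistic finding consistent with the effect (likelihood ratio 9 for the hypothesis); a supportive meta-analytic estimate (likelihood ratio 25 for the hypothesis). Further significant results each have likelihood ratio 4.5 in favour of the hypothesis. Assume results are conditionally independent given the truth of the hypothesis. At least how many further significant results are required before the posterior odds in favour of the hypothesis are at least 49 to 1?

Prior odds = 0.047/0.953 = 47/953.
Combined Bayes factor of the evidence already in hand = (1/6) × 9 × 25 = 37.5.
Odds after that evidence = (47/953) × 37.5 = 3525/1906.
Target odds = 49.
Need 4.5ⁿ ≥ 49 ÷ (3525/1906) = 93394/3525.
4.5² = 20.25 falls short of 93394/3525 but 4.5³ = 91.125 reaches it, so n = 3.

3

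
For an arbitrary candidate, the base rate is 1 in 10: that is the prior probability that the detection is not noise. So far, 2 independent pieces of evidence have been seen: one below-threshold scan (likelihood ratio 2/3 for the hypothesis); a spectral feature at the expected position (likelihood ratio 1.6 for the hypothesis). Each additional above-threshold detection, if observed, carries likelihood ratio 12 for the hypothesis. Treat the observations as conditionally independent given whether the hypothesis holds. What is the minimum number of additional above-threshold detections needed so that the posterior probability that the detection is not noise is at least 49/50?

3

Prior odds = 0.1/0.9 = 1/9.
Combined Bayes factor of the evidence already in hand = (2/3) × 1.6 = 16/15.
Odds after that evidence = (1/9) × 16/15 = 16/135.
Target odds = 0.98/0.02 = 49.
Need 12ⁿ ≥ 49 ÷ (16/135) = 413.4375.
12² = 144 falls short of 413.4375 but 12³ = 1728 reaches it, so n = 3.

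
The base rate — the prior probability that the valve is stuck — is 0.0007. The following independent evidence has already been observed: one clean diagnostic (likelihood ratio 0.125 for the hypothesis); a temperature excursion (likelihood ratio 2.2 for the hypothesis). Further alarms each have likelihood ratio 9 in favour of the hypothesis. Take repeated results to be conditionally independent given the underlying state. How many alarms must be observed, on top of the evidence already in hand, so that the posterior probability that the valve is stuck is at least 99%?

6

Prior odds = 0.0007/0.9993 = 7/9993.
Combined Bayes factor of the evidence already in hand = 0.125 × 2.2 = 0.275.
Odds after that evidence = (7/9993) × 0.275 = 77/399720.
Target odds = 0.99/0.01 = 99.
Need 9ⁿ ≥ 99 ÷ (77/399720) = 3597480/7.
9⁵ = 59049 falls short of 3597480/7 but 9⁶ = 531441 reaches it, so n = 6.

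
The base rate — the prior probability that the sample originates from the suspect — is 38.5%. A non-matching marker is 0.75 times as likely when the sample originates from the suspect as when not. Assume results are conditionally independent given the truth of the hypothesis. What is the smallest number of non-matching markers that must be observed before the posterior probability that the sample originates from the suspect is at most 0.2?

4

Prior odds: 0.385 ÷ 0.615 = 77/123.
Likelihood ratio per non-matching marker = 0.75.
Target posterior odds = 0.2/0.8 = 0.25.
Require 0.75ⁿ ≤ 0.25 ÷ (77/123) = 123/308.
0.75³ = 0.421875 is still above 123/308 but 0.75⁴ = 0.31640625 is at or below it, so n = 4.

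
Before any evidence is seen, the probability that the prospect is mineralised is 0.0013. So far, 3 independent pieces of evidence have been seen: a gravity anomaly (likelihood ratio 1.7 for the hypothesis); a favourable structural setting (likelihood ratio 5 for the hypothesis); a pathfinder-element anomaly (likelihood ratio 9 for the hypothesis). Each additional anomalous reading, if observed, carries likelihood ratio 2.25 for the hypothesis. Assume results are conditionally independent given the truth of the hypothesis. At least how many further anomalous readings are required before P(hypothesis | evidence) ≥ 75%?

5

Prior odds = 0.0013/0.9987 = 13/9987.
Combined Bayes factor of the evidence already in hand = 1.7 × 5 × 9 = 76.5.
Odds after that evidence = (13/9987) × 76.5 = 663/6658.
Target odds = 0.75/0.25 = 3.
Need 2.25ⁿ ≥ 3 ÷ (663/6658) = 6658/221.
2.25⁴ = 25.62890625 falls short of 6658/221 but 2.25⁵ = 59049/1024 reaches it, so n = 5.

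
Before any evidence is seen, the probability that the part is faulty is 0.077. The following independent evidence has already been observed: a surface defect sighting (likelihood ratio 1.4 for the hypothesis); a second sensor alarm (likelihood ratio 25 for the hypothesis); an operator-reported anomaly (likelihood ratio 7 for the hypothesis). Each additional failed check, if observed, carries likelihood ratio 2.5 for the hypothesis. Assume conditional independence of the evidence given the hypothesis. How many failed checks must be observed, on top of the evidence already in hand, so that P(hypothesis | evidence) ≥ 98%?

1

Prior odds = 0.077/0.923 = 77/923.
Combined Bayes factor of the evidence already in hand = 1.4 × 25 × 7 = 245.
Odds after that evidence = (77/923) × 245 = 18865/923.
Target odds = 0.98/0.02 = 49.
Need 2.5ⁿ ≥ 49 ÷ (18865/923) = 923/385.
2.5¹ = 2.5, which meets the required 923/385; so n = 1.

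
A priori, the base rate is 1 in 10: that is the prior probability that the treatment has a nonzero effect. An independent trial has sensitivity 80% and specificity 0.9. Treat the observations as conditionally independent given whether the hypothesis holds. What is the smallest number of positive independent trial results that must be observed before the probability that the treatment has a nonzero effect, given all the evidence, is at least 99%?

4

Prior odds: 0.1 ÷ 0.9 = 1/9.
False-positive rate = 1 − 0.9 = 0.1; likelihood ratio of a positive = 0.8/0.1 = 8.
Target odds: 0.99 ÷ 0.01 = 99.
Need (1/9) × 8ⁿ ≥ 99, i.e. 8ⁿ ≥ 891.
8³ = 512 falls short of 891 but 8⁴ = 4096 reaches it, so n = 4.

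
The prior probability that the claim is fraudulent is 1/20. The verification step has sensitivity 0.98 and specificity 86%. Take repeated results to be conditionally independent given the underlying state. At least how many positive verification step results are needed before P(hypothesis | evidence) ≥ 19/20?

Prior odds: 0.05 ÷ 0.95 = 1/19.
False-positive rate = 1 − 0.86 = 0.14; likelihood ratio of a positive = 0.98/0.14 = 7.
Target posterior odds = 0.95/0.05 = 19.
Need (1/19) × 7ⁿ ≥ 19, i.e. 7ⁿ ≥ 361.
7³ = 343 falls short of 361 but 7⁴ = 2401 reaches it, so n = 4.

4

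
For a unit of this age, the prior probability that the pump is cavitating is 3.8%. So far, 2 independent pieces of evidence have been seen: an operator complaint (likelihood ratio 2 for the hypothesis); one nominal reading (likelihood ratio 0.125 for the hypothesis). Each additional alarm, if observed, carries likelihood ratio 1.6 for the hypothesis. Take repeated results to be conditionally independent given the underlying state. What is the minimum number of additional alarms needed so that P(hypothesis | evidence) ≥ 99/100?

20

Prior odds = 0.038/0.962 = 19/481.
Combined Bayes factor of the evidence already in hand = 2 × 0.125 = 0.25.
Odds after that evidence = (19/481) × 0.25 = 19/1924.
Target odds = 0.99/0.01 = 99.
Need 1.6ⁿ ≥ 99 ÷ (19/1924) = 190476/19.
1.6¹⁹ ≈7555.79 falls short of 190476/19 but 1.6²⁰ ≈12089.3 reaches it, so n = 20.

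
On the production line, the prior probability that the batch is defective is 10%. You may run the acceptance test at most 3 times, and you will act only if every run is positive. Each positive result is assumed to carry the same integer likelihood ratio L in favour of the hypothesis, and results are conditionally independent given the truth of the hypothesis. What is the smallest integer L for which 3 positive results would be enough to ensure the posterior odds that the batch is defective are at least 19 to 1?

Prior odds = 0.1/0.9 = 1/9.
Target odds = 19.
Need L³ ≥ 19 ÷ (1/9) = 171.
5³ = 125 < 171 ≤ 216 = 6³, so L = 6.

6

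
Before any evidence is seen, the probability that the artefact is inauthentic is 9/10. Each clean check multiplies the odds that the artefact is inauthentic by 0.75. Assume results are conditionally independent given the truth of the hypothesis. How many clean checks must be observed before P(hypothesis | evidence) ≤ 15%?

14

Prior odds: 0.9 ÷ 0.1 = 9.
Likelihood ratio per clean check = 0.75.
Target odds: 0.15 ÷ 0.85 = 3/17.
Require 0.75ⁿ ≤ 3/17 ÷ 9 = 1/51.
0.75¹³ = 1594323/67108864 is still above 1/51 but 0.75¹⁴ = 4782969/268435456 is at or below it, so n = 14.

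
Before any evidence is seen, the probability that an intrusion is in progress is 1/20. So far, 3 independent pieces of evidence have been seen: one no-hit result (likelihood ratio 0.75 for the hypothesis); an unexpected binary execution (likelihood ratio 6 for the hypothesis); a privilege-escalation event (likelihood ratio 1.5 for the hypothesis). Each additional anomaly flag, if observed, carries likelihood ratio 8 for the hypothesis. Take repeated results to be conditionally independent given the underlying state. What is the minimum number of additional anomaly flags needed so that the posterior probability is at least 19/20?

Prior odds = 0.05/0.95 = 1/19.
Combined Bayes factor of the evidence already in hand = 0.75 × 6 × 1.5 = 6.75.
Odds after that evidence = (1/19) × 6.75 = 27/76.
Target odds = 0.95/0.05 = 19.
Need 8ⁿ ≥ 19 ÷ (27/76) = 1444/27.
8¹ = 8 falls short of 1444/27 but 8² = 64 reaches it, so n = 2.

2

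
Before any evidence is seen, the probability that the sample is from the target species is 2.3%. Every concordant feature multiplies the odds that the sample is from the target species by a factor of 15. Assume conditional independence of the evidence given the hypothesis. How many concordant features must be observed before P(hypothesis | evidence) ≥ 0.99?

Prior odds: 0.023 ÷ 0.977 = 23/977.
Likelihood ratio per concordant feature = 15.
Target posterior odds = 0.99/0.01 = 99.
Need (23/977) × 15ⁿ ≥ 99, i.e. 15ⁿ ≥ 96723/23.
15³ = 3375 falls short of 96723/23 but 15⁴ = 50625 reaches it, so n = 4.

4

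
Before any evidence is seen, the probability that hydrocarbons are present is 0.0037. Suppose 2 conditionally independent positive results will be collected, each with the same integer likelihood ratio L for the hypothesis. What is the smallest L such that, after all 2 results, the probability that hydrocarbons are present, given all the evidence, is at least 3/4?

Prior odds = 0.0037/0.9963 = 37/9963.
Target odds = 0.75/0.25 = 3.
Need L² ≥ 3 ÷ (37/9963) = 29889/37.
28² = 784 < 29889/37 ≤ 841 = 29², so L = 29.

29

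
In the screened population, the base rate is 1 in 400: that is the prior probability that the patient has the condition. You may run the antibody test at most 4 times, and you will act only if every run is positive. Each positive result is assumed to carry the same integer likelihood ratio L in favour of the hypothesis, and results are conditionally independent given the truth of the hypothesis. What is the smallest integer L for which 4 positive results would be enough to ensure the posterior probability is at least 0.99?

Prior odds = 0.0025/0.9975 = 1/399.
Target odds = 0.99/0.01 = 99.
Need L⁴ ≥ 99 ÷ (1/399) = 39501.
14⁴ = 38416 < 39501 ≤ 50625 = 15⁴, so L = 15.

15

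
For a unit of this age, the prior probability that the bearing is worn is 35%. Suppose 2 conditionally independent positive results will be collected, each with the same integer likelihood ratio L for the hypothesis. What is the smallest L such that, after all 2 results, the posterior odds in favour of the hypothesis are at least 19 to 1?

6

Prior odds = 0.35/0.65 = 7/13.
Target odds = 19.
Need L² ≥ 19 ÷ (7/13) = 247/7.
5² = 25 < 247/7 ≤ 36 = 6², so L = 6.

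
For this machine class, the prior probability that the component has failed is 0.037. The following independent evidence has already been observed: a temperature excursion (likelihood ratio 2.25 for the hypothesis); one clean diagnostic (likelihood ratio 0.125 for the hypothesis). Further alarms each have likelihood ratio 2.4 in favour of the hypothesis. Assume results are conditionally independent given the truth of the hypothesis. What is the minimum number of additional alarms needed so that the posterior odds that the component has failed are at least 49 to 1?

Prior odds = 0.037/0.963 = 37/963.
Combined Bayes factor of the evidence already in hand = 2.25 × 0.125 = 0.28125.
Odds after that evidence = (37/963) × 0.28125 = 37/3424.
Target odds = 49.
Need 2.4ⁿ ≥ 49 ÷ (37/3424) = 167776/37.
2.4⁹ ≈2641.81 falls short of 167776/37 but 2.4¹⁰ ≈6340.34 reaches it, so n = 10.

10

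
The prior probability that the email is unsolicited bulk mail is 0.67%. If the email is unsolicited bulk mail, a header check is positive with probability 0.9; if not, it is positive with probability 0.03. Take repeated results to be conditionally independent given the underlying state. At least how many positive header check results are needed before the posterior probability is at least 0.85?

Prior odds: 0.0067 ÷ 0.9933 = 67/9933.
Likelihood ratio of a positive = 0.9/0.03 = 30.
Target posterior odds = 0.85/0.15 = 17/3.
Need (67/9933) × 30ⁿ ≥ 17/3, i.e. 30ⁿ ≥ 56287/67.
30¹ = 30 falls short of 56287/67 but 30² = 900 reaches it, so n = 2.

2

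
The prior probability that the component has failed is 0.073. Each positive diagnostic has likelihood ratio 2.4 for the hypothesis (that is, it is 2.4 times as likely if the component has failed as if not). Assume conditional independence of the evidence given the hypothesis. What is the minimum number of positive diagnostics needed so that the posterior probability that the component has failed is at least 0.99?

Prior odds: 0.073 ÷ 0.927 = 73/927.
Likelihood ratio per positive diagnostic = 2.4.
Target posterior odds = 0.99/0.01 = 99.
Need (73/927) × 2.4ⁿ ≥ 99, i.e. 2.4ⁿ ≥ 91773/73.
2.4⁸ = 429981696/390625 falls short of 91773/73 but 2.4⁹ ≈2641.81 reaches it, so n = 9.

9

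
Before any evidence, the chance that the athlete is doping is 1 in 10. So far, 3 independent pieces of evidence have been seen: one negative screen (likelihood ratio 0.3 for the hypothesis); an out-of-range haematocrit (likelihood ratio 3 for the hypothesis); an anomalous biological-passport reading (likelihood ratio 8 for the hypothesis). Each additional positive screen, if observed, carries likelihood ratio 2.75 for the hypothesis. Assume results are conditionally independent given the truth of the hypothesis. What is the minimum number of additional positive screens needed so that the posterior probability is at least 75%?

Prior odds = 0.1/0.9 = 1/9.
Combined Bayes factor of the evidence already in hand = 0.3 × 3 × 8 = 7.2.
Odds after that evidence = (1/9) × 7.2 = 0.8.
Target odds = 0.75/0.25 = 3.
Need 2.75ⁿ ≥ 3 ÷ 0.8 = 3.75.
2.75¹ = 2.75 falls short of 3.75 but 2.75² = 7.5625 reaches it, so n = 2.

2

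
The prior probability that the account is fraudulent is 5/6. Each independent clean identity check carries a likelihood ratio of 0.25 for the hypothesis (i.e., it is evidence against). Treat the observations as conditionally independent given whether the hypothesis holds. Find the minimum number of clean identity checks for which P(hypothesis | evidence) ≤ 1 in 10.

Prior odds: (5/6) ÷ (1/6) = 5.
Likelihood ratio per clean identity check = 0.25.
Target posterior odds = 0.1/0.9 = 1/9.
Require 0.25ⁿ ≤ 1/9 ÷ 5 = 1/45.
0.25² = 0.0625 is still above 1/45 but 0.25³ = 0.015625 is at or below it, so n = 3.

3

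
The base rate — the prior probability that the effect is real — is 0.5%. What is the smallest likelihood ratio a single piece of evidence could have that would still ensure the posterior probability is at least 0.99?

Prior odds = 0.005/0.995 = 1/199.
Target odds = 0.99/0.01 = 99.
Required Bayes factor = 99 ÷ (1/199) = 19701.

19701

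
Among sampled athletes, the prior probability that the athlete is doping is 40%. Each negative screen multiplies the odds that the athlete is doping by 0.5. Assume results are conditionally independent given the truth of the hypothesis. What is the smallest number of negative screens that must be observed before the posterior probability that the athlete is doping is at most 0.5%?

Prior odds: 0.4 ÷ 0.6 = 2/3.
Likelihood ratio per negative screen = 0.5.
Target posterior odds = 0.005/0.995 = 1/199.
Require 0.5ⁿ ≤ 1/199 ÷ (2/3) = 3/398.
0.5⁷ = 0.0078125 is still above 3/398 but 0.5⁸ = 0.00390625 is at or below it, so n = 8.

8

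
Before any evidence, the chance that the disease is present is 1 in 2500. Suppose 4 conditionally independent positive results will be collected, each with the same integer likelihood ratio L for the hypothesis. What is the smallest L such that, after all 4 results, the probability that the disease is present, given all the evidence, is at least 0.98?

Prior odds = 0.0004/0.9996 = 1/2499.
Target odds = 0.98/0.02 = 49.
Need L⁴ ≥ 49 ÷ (1/2499) = 122451.
18⁴ = 104976 < 122451 ≤ 130321 = 19⁴, so L = 19.

19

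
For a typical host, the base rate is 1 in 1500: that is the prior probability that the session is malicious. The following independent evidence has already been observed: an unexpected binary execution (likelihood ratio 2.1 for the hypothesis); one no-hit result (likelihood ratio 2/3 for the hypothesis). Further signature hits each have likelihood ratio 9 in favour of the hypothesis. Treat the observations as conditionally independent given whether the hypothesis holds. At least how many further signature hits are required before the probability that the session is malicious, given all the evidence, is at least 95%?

Prior odds = (1/1500)/(1499/1500) = 1/1499.
Combined Bayes factor of the evidence already in hand = 2.1 × (2/3) = 1.4.
Odds after that evidence = (1/1499) × 1.4 = 7/7495.
Target odds = 0.95/0.05 = 19.
Need 9ⁿ ≥ 19 ÷ (7/7495) = 142405/7.
9⁴ = 6561 falls short of 142405/7 but 9⁵ = 59049 reaches it, so n = 5.

5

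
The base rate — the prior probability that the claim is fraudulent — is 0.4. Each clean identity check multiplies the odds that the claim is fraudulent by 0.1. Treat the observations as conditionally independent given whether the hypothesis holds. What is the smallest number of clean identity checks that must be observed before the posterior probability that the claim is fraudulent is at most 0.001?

Prior odds: 0.4 ÷ 0.6 = 2/3.
Likelihood ratio per clean identity check = 0.1.
Target odds: 0.001 ÷ 0.999 = 1/999.
Need (2/3) × 0.1ⁿ ≤ 1/999, i.e. 0.1ⁿ ≤ 1/666.
0.1² = 0.01 is still above 1/666 but 0.1³ = 0.001 is at or below it, so n = 3.

3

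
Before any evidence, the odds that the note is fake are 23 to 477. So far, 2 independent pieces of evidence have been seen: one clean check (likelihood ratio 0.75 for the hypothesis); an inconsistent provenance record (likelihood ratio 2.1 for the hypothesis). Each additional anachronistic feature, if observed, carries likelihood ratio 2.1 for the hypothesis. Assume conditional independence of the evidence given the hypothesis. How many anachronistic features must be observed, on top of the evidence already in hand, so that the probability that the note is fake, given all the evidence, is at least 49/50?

9

Prior odds = 23/477.
Combined Bayes factor of the evidence already in hand = 0.75 × 2.1 = 1.575.
Odds after that evidence = (23/477) × 1.575 = 161/2120.
Target odds = 0.98/0.02 = 49.
Need 2.1ⁿ ≥ 49 ÷ (161/2120) = 14840/23.
2.1⁸ ≈378.229 falls short of 14840/23 but 2.1⁹ ≈794.28 reaches it, so n = 9.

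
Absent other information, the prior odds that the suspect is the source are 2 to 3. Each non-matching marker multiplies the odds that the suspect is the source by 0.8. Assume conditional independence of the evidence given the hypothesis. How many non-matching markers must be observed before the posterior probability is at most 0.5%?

22

Prior odds = 2/3.
Likelihood ratio per non-matching marker = 0.8.
Target posterior odds = 0.005/0.995 = 1/199.
Require 0.8ⁿ ≤ 1/199 ÷ (2/3) = 3/398.
0.8²¹ ≈0.00922337 is still above 3/398 but 0.8²² ≈0.0073787 is at or below it, so n = 22.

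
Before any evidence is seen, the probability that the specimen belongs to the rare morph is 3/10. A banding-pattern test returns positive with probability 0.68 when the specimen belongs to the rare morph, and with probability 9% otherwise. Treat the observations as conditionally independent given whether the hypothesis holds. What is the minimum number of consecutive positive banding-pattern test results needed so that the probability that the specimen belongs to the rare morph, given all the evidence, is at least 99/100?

3

Prior odds: 0.3 ÷ 0.7 = 3/7.
Likelihood ratio of a positive result = 0.68/0.09 = 68/9.
Target odds: 0.99 ÷ 0.01 = 99.
Require (68/9)ⁿ ≥ 99 ÷ (3/7) = 231.
(68/9)² = 4624/81 falls short of 231 but (68/9)³ = 314432/729 reaches it, so n = 3.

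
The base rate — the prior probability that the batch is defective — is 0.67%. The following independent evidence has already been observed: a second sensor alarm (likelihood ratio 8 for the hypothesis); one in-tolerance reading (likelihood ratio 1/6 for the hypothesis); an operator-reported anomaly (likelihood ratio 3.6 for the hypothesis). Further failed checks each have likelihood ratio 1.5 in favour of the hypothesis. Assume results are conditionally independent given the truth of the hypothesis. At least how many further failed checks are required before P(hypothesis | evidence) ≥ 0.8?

12

Prior odds = 0.0067/0.9933 = 67/9933.
Combined Bayes factor of the evidence already in hand = 8 × (1/6) × 3.6 = 4.8.
Odds after that evidence = (67/9933) × 4.8 = 536/16555.
Target odds = 0.8/0.2 = 4.
Need 1.5ⁿ ≥ 4 ÷ (536/16555) = 16555/134.
1.5¹¹ = 177147/2048 falls short of 16555/134 but 1.5¹² = 531441/4096 reaches it, so n = 12.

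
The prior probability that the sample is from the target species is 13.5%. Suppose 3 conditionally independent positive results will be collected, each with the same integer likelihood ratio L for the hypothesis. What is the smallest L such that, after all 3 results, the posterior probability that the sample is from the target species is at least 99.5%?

11

Prior odds = 0.135/0.865 = 27/173.
Target odds = 0.995/0.005 = 199.
Need L³ ≥ 199 ÷ (27/173) = 34427/27.
10³ = 1000 < 34427/27 ≤ 1331 = 11³, so L = 11.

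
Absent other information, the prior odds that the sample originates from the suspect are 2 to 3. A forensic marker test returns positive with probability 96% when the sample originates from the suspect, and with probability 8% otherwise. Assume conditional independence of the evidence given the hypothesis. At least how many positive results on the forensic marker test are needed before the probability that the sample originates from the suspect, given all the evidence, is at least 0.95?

Prior odds = 2/3.
Likelihood ratio of a positive result = 0.96/0.08 = 12.
Target odds: 0.95 ÷ 0.05 = 19.
Require 12ⁿ ≥ 19 ÷ (2/3) = 28.5.
12¹ = 12 falls short of 28.5 but 12² = 144 reaches it, so n = 2.

2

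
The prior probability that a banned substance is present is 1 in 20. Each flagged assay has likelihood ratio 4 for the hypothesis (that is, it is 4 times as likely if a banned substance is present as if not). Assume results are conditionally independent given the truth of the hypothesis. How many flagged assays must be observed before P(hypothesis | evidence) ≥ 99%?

6

Prior odds = 0.05/0.95 = 1/19.
Likelihood ratio per flagged assay = 4.
Target posterior odds = 0.99/0.01 = 99.
Need (1/19) × 4ⁿ ≥ 99, i.e. 4ⁿ ≥ 1881.
4⁵ = 1024 falls short of 1881 but 4⁶ = 4096 reaches it, so n = 6.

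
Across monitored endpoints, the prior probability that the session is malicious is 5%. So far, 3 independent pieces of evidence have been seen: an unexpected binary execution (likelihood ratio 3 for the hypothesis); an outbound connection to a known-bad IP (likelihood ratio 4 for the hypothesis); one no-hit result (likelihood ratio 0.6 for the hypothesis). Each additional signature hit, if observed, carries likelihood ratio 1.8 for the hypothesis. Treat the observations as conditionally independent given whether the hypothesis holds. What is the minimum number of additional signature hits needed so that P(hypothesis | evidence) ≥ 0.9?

Prior odds = 0.05/0.95 = 1/19.
Combined Bayes factor of the evidence already in hand = 3 × 4 × 0.6 = 7.2.
Odds after that evidence = (1/19) × 7.2 = 36/95.
Target odds = 0.9/0.1 = 9.
Need 1.8ⁿ ≥ 9 ÷ (36/95) = 23.75.
1.8⁵ = 18.89568 falls short of 23.75 but 1.8⁶ = 531441/15625 reaches it, so n = 6.

6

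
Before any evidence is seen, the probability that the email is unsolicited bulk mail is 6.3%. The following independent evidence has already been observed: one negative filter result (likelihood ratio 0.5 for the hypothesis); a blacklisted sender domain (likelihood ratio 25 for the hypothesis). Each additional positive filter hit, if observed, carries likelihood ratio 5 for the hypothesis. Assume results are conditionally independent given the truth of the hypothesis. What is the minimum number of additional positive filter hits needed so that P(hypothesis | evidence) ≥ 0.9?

Prior odds = 0.063/0.937 = 63/937.
Combined Bayes factor of the evidence already in hand = 0.5 × 25 = 12.5.
Odds after that evidence = (63/937) × 12.5 = 1575/1874.
Target odds = 0.9/0.1 = 9.
Need 5ⁿ ≥ 9 ÷ (1575/1874) = 1874/175.
5¹ = 5 falls short of 1874/175 but 5² = 25 reaches it, so n = 2.

2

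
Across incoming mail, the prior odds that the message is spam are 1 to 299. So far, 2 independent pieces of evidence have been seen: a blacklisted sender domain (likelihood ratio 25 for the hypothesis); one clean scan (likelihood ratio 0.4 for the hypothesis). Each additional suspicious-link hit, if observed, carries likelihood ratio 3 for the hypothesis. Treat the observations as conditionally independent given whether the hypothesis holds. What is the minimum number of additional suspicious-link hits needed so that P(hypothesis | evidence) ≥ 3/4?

5

Prior odds = 1/299.
Combined Bayes factor of the evidence already in hand = 25 × 0.4 = 10.
Odds after that evidence = (1/299) × 10 = 10/299.
Target odds = 0.75/0.25 = 3.
Need 3ⁿ ≥ 3 ÷ (10/299) = 89.7.
3⁴ = 81 falls short of 89.7 but 3⁵ = 243 reaches it, so n = 5.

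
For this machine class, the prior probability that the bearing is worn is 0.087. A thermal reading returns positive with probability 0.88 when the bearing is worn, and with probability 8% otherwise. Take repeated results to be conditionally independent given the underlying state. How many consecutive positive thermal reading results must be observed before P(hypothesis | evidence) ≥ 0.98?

3

Prior odds: 0.087 ÷ 0.913 = 87/913.
Likelihood ratio of a positive result = 0.88/0.08 = 11.
Target posterior odds = 0.98/0.02 = 49.
Need (87/913) × 11ⁿ ≥ 49, i.e. 11ⁿ ≥ 44737/87.
11² = 121 falls short of 44737/87 but 11³ = 1331 reaches it, so n = 3.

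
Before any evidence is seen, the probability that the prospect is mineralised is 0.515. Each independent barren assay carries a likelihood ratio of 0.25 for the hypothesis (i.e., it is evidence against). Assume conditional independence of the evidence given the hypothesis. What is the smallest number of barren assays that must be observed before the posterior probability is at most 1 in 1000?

Prior odds: 0.515 ÷ 0.485 = 103/97.
Likelihood ratio per barren assay = 0.25.
Target odds: 0.001 ÷ 0.999 = 1/999.
Need (103/97) × 0.25ⁿ ≤ 1/999, i.e. 0.25ⁿ ≤ 97/102897.
0.25⁵ = 1/1024 is still above 97/102897 but 0.25⁶ = 1/4096 is at or below it, so n = 6.

6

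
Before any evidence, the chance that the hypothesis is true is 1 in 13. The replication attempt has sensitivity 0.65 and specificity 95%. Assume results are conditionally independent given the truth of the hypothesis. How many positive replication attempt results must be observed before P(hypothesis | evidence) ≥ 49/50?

3

Prior odds = (1/13)/(12/13) = 1/12.
False-positive rate = 1 − 0.95 = 0.05; likelihood ratio of a positive = 0.65/0.05 = 13.
Target posterior odds = 0.98/0.02 = 49.
Need (1/12) × 13ⁿ ≥ 49, i.e. 13ⁿ ≥ 588.
13² = 169 falls short of 588 but 13³ = 2197 reaches it, so n = 3.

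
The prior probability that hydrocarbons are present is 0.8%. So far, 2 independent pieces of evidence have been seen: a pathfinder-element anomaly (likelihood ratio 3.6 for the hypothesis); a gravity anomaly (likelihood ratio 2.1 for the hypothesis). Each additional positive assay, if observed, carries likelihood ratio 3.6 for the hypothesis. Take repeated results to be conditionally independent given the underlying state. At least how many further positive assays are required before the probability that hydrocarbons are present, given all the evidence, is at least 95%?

5

Prior odds = 0.008/0.992 = 1/124.
Combined Bayes factor of the evidence already in hand = 3.6 × 2.1 = 7.56.
Odds after that evidence = (1/124) × 7.56 = 189/3100.
Target odds = 0.95/0.05 = 19.
Need 3.6ⁿ ≥ 19 ÷ (189/3100) = 58900/189.
3.6⁴ = 167.9616 falls short of 58900/189 but 3.6⁵ = 604.66176 reaches it, so n = 5.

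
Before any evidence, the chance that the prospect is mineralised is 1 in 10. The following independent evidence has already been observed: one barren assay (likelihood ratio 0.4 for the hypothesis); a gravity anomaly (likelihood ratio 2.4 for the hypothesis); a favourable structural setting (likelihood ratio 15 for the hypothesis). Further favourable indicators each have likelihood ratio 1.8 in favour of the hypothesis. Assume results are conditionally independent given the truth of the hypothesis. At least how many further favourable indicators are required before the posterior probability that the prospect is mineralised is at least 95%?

5

Prior odds = 0.1/0.9 = 1/9.
Combined Bayes factor of the evidence already in hand = 0.4 × 2.4 × 15 = 14.4.
Odds after that evidence = (1/9) × 14.4 = 1.6.
Target odds = 0.95/0.05 = 19.
Need 1.8ⁿ ≥ 19 ÷ 1.6 = 11.875.
1.8⁴ = 10.4976 falls short of 11.875 but 1.8⁵ = 18.89568 reaches it, so n = 5.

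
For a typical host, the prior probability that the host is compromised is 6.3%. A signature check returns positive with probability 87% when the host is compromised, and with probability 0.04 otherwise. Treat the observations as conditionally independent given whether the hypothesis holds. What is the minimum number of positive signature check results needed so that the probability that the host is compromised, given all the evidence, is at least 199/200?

3

Prior odds = 0.063/0.937 = 63/937.
Likelihood ratio of a positive result = 0.87/0.04 = 21.75.
Target odds: 0.995 ÷ 0.005 = 199.
Require 21.75ⁿ ≥ 199 ÷ (63/937) = 186463/63.
21.75² = 473.0625 falls short of 186463/63 but 21.75³ = 658503/64 reaches it, so n = 3.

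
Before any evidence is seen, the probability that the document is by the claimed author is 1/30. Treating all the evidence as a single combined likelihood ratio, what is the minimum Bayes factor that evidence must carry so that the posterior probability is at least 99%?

2871

Prior odds = (1/30)/(29/30) = 1/29.
Target odds = 0.99/0.01 = 99.
Required Bayes factor = 99 ÷ (1/29) = 2871.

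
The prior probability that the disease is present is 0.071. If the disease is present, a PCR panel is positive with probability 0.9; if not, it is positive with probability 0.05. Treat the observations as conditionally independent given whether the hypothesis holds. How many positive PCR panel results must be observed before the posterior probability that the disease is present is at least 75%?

Prior odds = 0.071/0.929 = 71/929.
Likelihood ratio of a positive = 0.9/0.05 = 18.
Target posterior odds = 0.75/0.25 = 3.
Need (71/929) × 18ⁿ ≥ 3, i.e. 18ⁿ ≥ 2787/71.
18¹ = 18 falls short of 2787/71 but 18² = 324 reaches it, so n = 2.

2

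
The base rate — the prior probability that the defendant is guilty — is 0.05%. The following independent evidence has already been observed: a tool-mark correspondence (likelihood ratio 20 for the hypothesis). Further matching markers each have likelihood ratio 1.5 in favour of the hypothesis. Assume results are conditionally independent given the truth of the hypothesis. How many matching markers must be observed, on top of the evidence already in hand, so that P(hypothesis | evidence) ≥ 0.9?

Prior odds = 0.0005/0.9995 = 1/1999.
Bayes factor of the evidence already in hand = 20.
Odds after that evidence = (1/1999) × 20 = 20/1999.
Target odds = 0.9/0.1 = 9.
Need 1.5ⁿ ≥ 9 ÷ (20/1999) = 899.55.
1.5¹⁶ = 43046721/65536 falls short of 899.55 but 1.5¹⁷ = 129140163/131072 reaches it, so n = 17.

17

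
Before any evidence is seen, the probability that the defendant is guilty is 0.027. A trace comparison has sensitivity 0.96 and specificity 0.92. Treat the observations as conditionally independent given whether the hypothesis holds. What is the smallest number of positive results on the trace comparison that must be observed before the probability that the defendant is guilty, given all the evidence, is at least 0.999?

Prior odds = 0.027/0.973 = 27/973.
False-positive rate = 1 − 0.92 = 0.08; likelihood ratio of a positive = 0.96/0.08 = 12.
Target odds: 0.999 ÷ 0.001 = 999.
Require 12ⁿ ≥ 999 ÷ (27/973) = 36001.
12⁴ = 20736 falls short of 36001 but 12⁵ = 248832 reaches it, so n = 5.

5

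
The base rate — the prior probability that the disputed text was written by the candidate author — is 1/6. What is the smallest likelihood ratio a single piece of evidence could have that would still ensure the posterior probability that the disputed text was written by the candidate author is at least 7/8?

Prior odds = (1/6)/(5/6) = 0.2.
Target odds = 0.875/0.125 = 7.
Required Bayes factor = 7 ÷ 0.2 = 35.

35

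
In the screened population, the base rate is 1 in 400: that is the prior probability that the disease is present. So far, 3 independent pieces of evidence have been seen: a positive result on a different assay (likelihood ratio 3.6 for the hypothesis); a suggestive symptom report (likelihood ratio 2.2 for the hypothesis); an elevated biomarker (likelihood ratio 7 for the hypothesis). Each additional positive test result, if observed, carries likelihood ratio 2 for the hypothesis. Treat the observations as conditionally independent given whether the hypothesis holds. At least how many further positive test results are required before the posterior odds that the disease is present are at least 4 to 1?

5

Prior odds = 0.0025/0.9975 = 1/399.
Combined Bayes factor of the evidence already in hand = 3.6 × 2.2 × 7 = 55.44.
Odds after that evidence = (1/399) × 55.44 = 66/475.
Target odds = 4.
Need 2ⁿ ≥ 4 ÷ (66/475) = 950/33.
2⁴ = 16 falls short of 950/33 but 2⁵ = 32 reaches it, so n = 5.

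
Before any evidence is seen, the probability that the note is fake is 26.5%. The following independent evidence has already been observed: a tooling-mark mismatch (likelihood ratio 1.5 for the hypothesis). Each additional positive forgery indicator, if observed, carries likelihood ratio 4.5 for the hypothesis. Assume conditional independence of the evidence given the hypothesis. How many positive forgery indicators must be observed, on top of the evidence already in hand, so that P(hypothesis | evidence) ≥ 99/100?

4

Prior odds = 0.265/0.735 = 53/147.
Bayes factor of the evidence already in hand = 1.5.
Odds after that evidence = (53/147) × 1.5 = 53/98.
Target odds = 0.99/0.01 = 99.
Need 4.5ⁿ ≥ 99 ÷ (53/98) = 9702/53.
4.5³ = 91.125 falls short of 9702/53 but 4.5⁴ = 410.0625 reaches it, so n = 4.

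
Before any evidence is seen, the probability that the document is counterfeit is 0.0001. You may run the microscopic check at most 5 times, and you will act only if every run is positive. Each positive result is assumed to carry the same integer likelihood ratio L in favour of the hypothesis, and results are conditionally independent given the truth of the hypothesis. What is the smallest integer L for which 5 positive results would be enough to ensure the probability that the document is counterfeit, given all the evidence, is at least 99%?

Prior odds = 0.0001/0.9999 = 1/9999.
Target odds = 0.99/0.01 = 99.
Need L⁵ ≥ 99 ÷ (1/9999) = 989901.
15⁵ = 759375 < 989901 ≤ 1048576 = 16⁵, so L = 16.

16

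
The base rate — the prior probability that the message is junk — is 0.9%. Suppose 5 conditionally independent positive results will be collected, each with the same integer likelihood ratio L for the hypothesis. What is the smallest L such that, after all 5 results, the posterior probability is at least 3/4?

4

Prior odds = 0.009/0.991 = 9/991.
Target odds = 0.75/0.25 = 3.
Need L⁵ ≥ 3 ÷ (9/991) = 991/3.
3⁵ = 243 < 991/3 ≤ 1024 = 4⁵, so L = 4.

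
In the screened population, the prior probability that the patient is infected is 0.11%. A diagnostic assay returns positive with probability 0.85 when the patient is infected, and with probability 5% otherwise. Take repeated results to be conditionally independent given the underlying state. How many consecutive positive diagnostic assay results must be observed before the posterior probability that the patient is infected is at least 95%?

4

Prior odds = 0.0011/0.9989 = 11/9989.
Likelihood ratio of a positive result = 0.85/0.05 = 17.
Target odds: 0.95 ÷ 0.05 = 19.
Need (11/9989) × 17ⁿ ≥ 19, i.e. 17ⁿ ≥ 189791/11.
17³ = 4913 falls short of 189791/11 but 17⁴ = 83521 reaches it, so n = 4.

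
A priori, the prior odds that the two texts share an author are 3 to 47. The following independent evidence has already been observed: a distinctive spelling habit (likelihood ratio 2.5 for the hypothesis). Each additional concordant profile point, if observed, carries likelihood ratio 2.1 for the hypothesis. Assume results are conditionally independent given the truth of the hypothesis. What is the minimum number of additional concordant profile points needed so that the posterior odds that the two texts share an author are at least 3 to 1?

4

Prior odds = 3/47.
Bayes factor of the evidence already in hand = 2.5.
Odds after that evidence = (3/47) × 2.5 = 15/94.
Target odds = 3.
Need 2.1ⁿ ≥ 3 ÷ (15/94) = 18.8.
2.1³ = 9.261 falls short of 18.8 but 2.1⁴ = 19.4481 reaches it, so n = 4.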